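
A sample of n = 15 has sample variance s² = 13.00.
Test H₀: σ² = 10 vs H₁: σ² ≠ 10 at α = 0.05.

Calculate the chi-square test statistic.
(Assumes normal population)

df = n - 1 = 14
χ² = (n-1)s²/σ₀² = 14×13.00/10 = 18.2000
Critical values: χ²_{0.975,14} = 5.629, χ²_{0.025,14} = 26.119
Rejection region: χ² < 5.629 or χ² > 26.119
Decision: fail to reject H₀

Answer: χ² = 18.2000, fail to reject H₀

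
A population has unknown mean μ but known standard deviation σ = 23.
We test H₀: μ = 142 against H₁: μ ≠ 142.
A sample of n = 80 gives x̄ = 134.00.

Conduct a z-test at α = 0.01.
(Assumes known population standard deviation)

Answer: z = -3.1110, reject H₀

Derivation:
Standard error: SE = σ/√n = 23/√80 = 2.5715
z-statistic: z = (x̄ - μ₀)/SE = (134.00 - 142)/2.5715 = -3.1110
Critical value: ±2.576
p-value = 0.0019
Decision: reject H₀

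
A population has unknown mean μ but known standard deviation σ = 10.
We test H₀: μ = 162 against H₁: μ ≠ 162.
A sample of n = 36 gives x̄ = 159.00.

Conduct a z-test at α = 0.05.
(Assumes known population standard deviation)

Answer: z = -1.8000, fail to reject H₀

Derivation:
Standard error: SE = σ/√n = 10/√36 = 1.6667
z-statistic: z = (x̄ - μ₀)/SE = (159.00 - 162)/1.6667 = -1.8000
Critical value: ±1.960
p-value = 0.0719
Decision: fail to reject H₀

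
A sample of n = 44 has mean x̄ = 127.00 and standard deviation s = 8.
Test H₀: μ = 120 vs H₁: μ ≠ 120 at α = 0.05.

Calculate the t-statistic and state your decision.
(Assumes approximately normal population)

df = n - 1 = 43
SE = s/√n = 8/√44 = 1.2060
t = (x̄ - μ₀)/SE = (127.00 - 120)/1.2060 = 5.8043
Critical value: t_{0.025,43} = ±2.017
p-value < 0.0001
Decision: reject H₀

Answer: t = 5.8043, reject H₀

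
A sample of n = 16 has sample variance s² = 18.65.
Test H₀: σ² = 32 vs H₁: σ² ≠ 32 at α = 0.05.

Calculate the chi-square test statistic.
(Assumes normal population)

Answer: χ² = 8.7422, fail to reject H₀

Derivation:
df = n - 1 = 15
χ² = (n-1)s²/σ₀² = 15×18.65/32 = 8.7422
Critical values: χ²_{0.975,15} = 6.262, χ²_{0.025,15} = 27.488
Rejection region: χ² < 6.262 or χ² > 27.488
Decision: fail to reject H₀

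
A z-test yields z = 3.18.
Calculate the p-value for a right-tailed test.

Answer: p-value ≈ 0.0007

Derivation:
For z = 3.18:
p = P(Z > 3.18) = 1 - Φ(3.18) = 0.0007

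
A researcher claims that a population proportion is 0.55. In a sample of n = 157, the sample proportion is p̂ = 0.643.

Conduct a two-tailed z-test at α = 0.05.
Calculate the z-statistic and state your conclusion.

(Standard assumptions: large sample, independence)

H₀: p = 0.55, H₁: p ≠ 0.55
Standard error: SE = √(p₀(1-p₀)/n) = √(0.55×0.45/157) = 0.039704
z-statistic: z = (p̂ - p₀)/SE = (0.643 - 0.55)/0.039704 = 2.3423
Critical value: z_0.025 = ±1.960
p-value = 0.0192
Decision: reject H₀ at α = 0.05

Answer: z = 2.3423, reject H₀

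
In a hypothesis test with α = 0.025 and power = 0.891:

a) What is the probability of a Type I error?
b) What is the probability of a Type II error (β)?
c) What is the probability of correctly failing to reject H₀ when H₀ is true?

a) Type I error probability = α = 0.025
b) Power = P(reject H₀ | H₁ true) = 1 - β = 0.891, so Type II error probability = β = 1 - Power = 0.109
c) P(fail to reject H₀ | H₀ true) = 1 - α = 0.975

Answer: a) 0.025, b) 0.109, c) 0.975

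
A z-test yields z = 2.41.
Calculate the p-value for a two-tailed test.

Answer: p-value ≈ 0.0160

Derivation:
For z = 2.41:
p = 2×P(Z > |2.41|) = 2×(1 - Φ(2.41)) = 0.0160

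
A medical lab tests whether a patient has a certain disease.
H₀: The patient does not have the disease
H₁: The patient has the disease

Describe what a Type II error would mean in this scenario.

Type I error (α): Rejecting H₀ when H₀ is true
Type II error (β): Failing to reject H₀ when H₁ is true

Answer: Failing to diagnose a patient who actually has the disease (false negative)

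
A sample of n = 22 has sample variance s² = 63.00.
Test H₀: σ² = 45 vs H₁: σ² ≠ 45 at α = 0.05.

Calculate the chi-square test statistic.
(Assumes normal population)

Answer: χ² = 29.4000, fail to reject H₀

Derivation:
df = n - 1 = 21
χ² = (n-1)s²/σ₀² = 21×63.00/45 = 29.4000
Critical values: χ²_{0.975,21} = 10.283, χ²_{0.025,21} = 35.479
Rejection region: χ² < 10.283 or χ² > 35.479
Decision: fail to reject H₀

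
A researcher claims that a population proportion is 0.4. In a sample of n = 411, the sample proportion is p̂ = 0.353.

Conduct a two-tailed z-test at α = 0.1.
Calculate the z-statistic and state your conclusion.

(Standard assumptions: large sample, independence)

H₀: p = 0.4, H₁: p ≠ 0.4
Standard error: SE = √(p₀(1-p₀)/n) = √(0.4×0.6/411) = 0.024165
z-statistic: z = (p̂ - p₀)/SE = (0.353 - 0.4)/0.024165 = -1.9450
Critical value: z_0.05 = ±1.645
p-value = 0.0518
Decision: reject H₀ at α = 0.1

Answer: z = -1.9450, reject H₀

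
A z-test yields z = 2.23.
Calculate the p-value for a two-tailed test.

For z = 2.23:
p = 2×P(Z > |2.23|) = 2×(1 - Φ(2.23)) = 0.0257

Answer: p-value ≈ 0.0257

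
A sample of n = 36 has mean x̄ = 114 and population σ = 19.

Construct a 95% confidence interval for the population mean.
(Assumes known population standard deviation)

Answer: (107.7933, 120.2067)

Derivation:
Confidence level: 95%, α = 0.05
z_0.025 = 1.960
SE = σ/√n = 19/√36 = 3.1667
Margin of error = 1.960 × 3.1667 = 6.2067
CI: x̄ ± margin = 114 ± 6.2067
CI: (107.7933, 120.2067)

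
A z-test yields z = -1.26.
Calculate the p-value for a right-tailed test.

Answer: p-value ≈ 0.8962

Derivation:
For z = -1.26:
p = P(Z > -1.26) = 1 - Φ(-1.26) = 0.8962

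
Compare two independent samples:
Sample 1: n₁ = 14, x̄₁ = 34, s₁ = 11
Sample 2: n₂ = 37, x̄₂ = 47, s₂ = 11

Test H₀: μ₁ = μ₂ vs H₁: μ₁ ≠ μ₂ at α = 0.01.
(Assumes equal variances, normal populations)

Pooled variance: s²_p = [13×11² + 36×11²]/(49) = 121.0000
s_p = 11.0000
SE = s_p×√(1/n₁ + 1/n₂) = 11.0000×√(1/14 + 1/37) = 3.4515
t = (x̄₁ - x̄₂)/SE = (34 - 47)/3.4515 = -3.7665
df = 49, t-critical = ±2.680
Decision: reject H₀

Answer: t = -3.7665, reject H₀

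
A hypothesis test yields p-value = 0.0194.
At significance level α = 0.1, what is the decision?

Compare p-value to α:
0.0194 < 0.1
Decision: reject H₀

Answer: reject H₀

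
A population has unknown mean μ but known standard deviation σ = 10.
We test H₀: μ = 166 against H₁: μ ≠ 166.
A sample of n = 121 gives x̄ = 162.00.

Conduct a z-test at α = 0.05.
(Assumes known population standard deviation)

Standard error: SE = σ/√n = 10/√121 = 0.9091
z-statistic: z = (x̄ - μ₀)/SE = (162.00 - 166)/0.9091 = -4.4000
Critical value: ±1.960
p-value < 0.0001
Decision: reject H₀

Answer: z = -4.4000, reject H₀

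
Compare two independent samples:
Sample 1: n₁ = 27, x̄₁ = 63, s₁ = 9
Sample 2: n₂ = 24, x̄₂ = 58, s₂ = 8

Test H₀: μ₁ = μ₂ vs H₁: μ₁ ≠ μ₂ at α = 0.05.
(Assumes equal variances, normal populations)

Pooled variance: s²_p = [26×9² + 23×8²]/(49) = 73.0204
s_p = 8.5452
SE = s_p×√(1/n₁ + 1/n₂) = 8.5452×√(1/27 + 1/24) = 2.3973
t = (x̄₁ - x̄₂)/SE = (63 - 58)/2.3973 = 2.0857
df = 49, t-critical = ±2.010
Decision: reject H₀

Answer: t = 2.0857, reject H₀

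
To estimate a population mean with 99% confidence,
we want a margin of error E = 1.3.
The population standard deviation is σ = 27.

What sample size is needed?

Answer: n = 2863

Derivation:
z_0.005 = 2.576
n = (z×σ/E)² = (2.576×27/1.3)²
n = 2862.4146
Round up: n = 2863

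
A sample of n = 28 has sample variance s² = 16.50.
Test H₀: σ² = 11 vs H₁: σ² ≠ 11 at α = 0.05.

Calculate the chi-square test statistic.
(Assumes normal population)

Answer: χ² = 40.5000, fail to reject H₀

Derivation:
df = n - 1 = 27
χ² = (n-1)s²/σ₀² = 27×16.50/11 = 40.5000
Critical values: χ²_{0.975,27} = 14.573, χ²_{0.025,27} = 43.195
Rejection region: χ² < 14.573 or χ² > 43.195
Decision: fail to reject H₀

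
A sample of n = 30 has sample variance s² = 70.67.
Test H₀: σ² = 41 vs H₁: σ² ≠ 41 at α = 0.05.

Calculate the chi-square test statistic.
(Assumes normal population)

df = n - 1 = 29
χ² = (n-1)s²/σ₀² = 29×70.67/41 = 49.9861
Critical values: χ²_{0.975,29} = 16.047, χ²_{0.025,29} = 45.722
Rejection region: χ² < 16.047 or χ² > 45.722
Decision: reject H₀

Answer: χ² = 49.9861, reject H₀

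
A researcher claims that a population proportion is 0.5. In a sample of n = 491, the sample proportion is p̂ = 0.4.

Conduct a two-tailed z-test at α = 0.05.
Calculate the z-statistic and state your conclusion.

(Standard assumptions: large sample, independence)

H₀: p = 0.5, H₁: p ≠ 0.5
Standard error: SE = √(p₀(1-p₀)/n) = √(0.5×0.5/491) = 0.022565
z-statistic: z = (p̂ - p₀)/SE = (0.4 - 0.5)/0.022565 = -4.4316
Critical value: z_0.025 = ±1.960
p-value < 0.0001
Decision: reject H₀ at α = 0.05

Answer: z = -4.4316, reject H₀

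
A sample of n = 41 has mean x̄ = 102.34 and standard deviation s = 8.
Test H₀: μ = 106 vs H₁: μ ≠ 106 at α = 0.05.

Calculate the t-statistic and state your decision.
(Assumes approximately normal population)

df = n - 1 = 40
SE = s/√n = 8/√41 = 1.2494
t = (x̄ - μ₀)/SE = (102.34 - 106)/1.2494 = -2.9294
Critical value: t_{0.025,40} = ±2.021
p-value ≈ 0.0056
Decision: reject H₀

Answer: t = -2.9294, reject H₀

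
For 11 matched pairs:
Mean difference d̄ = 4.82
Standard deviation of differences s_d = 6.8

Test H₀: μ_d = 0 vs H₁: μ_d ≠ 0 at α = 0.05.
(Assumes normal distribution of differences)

df = n - 1 = 10
SE = s_d/√n = 6.8/√11 = 2.0503
t = d̄/SE = 4.82/2.0503 = 2.3509
Critical value: t_{0.025,10} = ±2.228
p-value ≈ 0.0406
Decision: reject H₀

Answer: t = 2.3509, reject H₀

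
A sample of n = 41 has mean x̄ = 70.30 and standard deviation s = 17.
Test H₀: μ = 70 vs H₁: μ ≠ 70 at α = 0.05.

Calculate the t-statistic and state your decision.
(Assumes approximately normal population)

df = n - 1 = 40
SE = s/√n = 17/√41 = 2.6550
t = (x̄ - μ₀)/SE = (70.30 - 70)/2.6550 = 0.1130
Critical value: t_{0.025,40} = ±2.021
p-value ≈ 0.9106
Decision: fail to reject H₀

Answer: t = 0.1130, fail to reject H₀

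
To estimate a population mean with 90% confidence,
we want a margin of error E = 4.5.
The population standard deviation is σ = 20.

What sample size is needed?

Answer: n = 54

Derivation:
z_0.05 = 1.645
n = (z×σ/E)² = (1.645×20/4.5)²
n = 53.4523
Round up: n = 54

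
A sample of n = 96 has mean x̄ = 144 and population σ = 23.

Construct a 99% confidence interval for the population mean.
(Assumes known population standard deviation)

Confidence level: 99%, α = 0.01
z_0.005 = 2.576
SE = σ/√n = 23/√96 = 2.3474
Margin of error = 2.576 × 2.3474 = 6.0469
CI: x̄ ± margin = 144 ± 6.0469
CI: (137.9531, 150.0469)

Answer: (137.9531, 150.0469)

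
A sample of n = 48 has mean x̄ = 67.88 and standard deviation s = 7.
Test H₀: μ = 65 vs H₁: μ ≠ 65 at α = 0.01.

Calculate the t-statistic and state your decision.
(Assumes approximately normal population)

df = n - 1 = 47
SE = s/√n = 7/√48 = 1.0104
t = (x̄ - μ₀)/SE = (67.88 - 65)/1.0104 = 2.8504
Critical value: t_{0.005,47} = ±2.685
p-value ≈ 0.0065
Decision: reject H₀

Answer: t = 2.8504, reject H₀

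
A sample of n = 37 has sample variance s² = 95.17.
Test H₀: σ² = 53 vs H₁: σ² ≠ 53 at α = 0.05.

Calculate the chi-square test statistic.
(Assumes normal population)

df = n - 1 = 36
χ² = (n-1)s²/σ₀² = 36×95.17/53 = 64.6438
Critical values: χ²_{0.975,36} = 21.336, χ²_{0.025,36} = 54.437
Rejection region: χ² < 21.336 or χ² > 54.437
Decision: reject H₀

Answer: χ² = 64.6438, reject H₀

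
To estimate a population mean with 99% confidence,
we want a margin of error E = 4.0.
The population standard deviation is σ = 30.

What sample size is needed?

Answer: n = 374

Derivation:
z_0.005 = 2.576
n = (z×σ/E)² = (2.576×30/4.0)²
n = 373.2624
Round up: n = 374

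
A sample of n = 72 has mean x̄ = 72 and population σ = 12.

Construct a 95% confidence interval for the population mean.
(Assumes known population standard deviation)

Answer: (69.2282, 74.7718)

Derivation:
Confidence level: 95%, α = 0.05
z_0.025 = 1.960
SE = σ/√n = 12/√72 = 1.4142
Margin of error = 1.960 × 1.4142 = 2.7718
CI: x̄ ± margin = 72 ± 2.7718
CI: (69.2282, 74.7718)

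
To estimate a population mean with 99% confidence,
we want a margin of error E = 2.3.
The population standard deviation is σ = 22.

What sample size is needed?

Answer: n = 608

Derivation:
z_0.005 = 2.576
n = (z×σ/E)² = (2.576×22/2.3)²
n = 607.1296
Round up: n = 608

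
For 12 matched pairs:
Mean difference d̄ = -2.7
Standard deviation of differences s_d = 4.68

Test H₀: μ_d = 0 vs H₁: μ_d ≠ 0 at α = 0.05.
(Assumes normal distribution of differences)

Answer: t = -1.9985, fail to reject H₀

Derivation:
df = n - 1 = 11
SE = s_d/√n = 4.68/√12 = 1.3510
t = d̄/SE = -2.7/1.3510 = -1.9985
Critical value: t_{0.025,11} = ±2.201
p-value ≈ 0.0710
Decision: fail to reject H₀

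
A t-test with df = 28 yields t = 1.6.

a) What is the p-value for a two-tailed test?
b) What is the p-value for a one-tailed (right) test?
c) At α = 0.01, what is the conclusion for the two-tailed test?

Using t-distribution with df = 28:
a) Two-tailed: p = 2×P(T > 1.6) = 0.1208
b) One-tailed: p = P(T > 1.6) = 0.0604
c) 0.1208 ≥ 0.01, fail to reject H₀

Answer: a) 0.1208, b) 0.0604, c) fail to reject H₀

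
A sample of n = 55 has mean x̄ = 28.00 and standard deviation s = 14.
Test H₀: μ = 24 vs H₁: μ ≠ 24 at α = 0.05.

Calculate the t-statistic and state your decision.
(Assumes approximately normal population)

Answer: t = 2.1189, reject H₀

Derivation:
df = n - 1 = 54
SE = s/√n = 14/√55 = 1.8878
t = (x̄ - μ₀)/SE = (28.00 - 24)/1.8878 = 2.1189
Critical value: t_{0.025,54} = ±2.005
p-value ≈ 0.0387
Decision: reject H₀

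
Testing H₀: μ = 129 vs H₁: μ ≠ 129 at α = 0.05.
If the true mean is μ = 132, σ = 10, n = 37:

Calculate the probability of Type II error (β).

SE = σ/√n = 10/√37 = 1.6440
Critical values: μ₀ ± z_0.025×SE = 129 ± 1.960×1.6440
Acceptance region: (125.7778, 132.2222)
Under H₁ (μ = 132): z_high = (132.2222 - 132)/1.6440 = 0.1352, z_low = (125.7778 - 132)/1.6440 = -3.7848
β = P(not reject | H₁) = Φ(0.1352) - Φ(-3.7848) ≈ 0.5537

Answer: β ≈ 0.5537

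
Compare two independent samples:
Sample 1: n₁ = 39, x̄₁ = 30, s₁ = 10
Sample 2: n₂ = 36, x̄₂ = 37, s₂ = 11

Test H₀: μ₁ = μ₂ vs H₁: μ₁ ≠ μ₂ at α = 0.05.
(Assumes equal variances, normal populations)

Pooled variance: s²_p = [38×10² + 35×11²]/(73) = 110.0685
s_p = 10.4914
SE = s_p×√(1/n₁ + 1/n₂) = 10.4914×√(1/39 + 1/36) = 2.4248
t = (x̄₁ - x̄₂)/SE = (30 - 37)/2.4248 = -2.8868
df = 73, t-critical = ±1.993
Decision: reject H₀

Answer: t = -2.8868, reject H₀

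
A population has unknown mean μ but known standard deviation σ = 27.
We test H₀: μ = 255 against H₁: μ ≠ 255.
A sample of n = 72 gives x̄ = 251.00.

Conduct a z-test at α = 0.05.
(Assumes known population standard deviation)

Standard error: SE = σ/√n = 27/√72 = 3.1820
z-statistic: z = (x̄ - μ₀)/SE = (251.00 - 255)/3.1820 = -1.2571
Critical value: ±1.960
p-value = 0.2087
Decision: fail to reject H₀

Answer: z = -1.2571, fail to reject H₀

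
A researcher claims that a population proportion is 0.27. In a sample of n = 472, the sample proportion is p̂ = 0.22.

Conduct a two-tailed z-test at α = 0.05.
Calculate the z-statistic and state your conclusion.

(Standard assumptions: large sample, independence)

H₀: p = 0.27, H₁: p ≠ 0.27
Standard error: SE = √(p₀(1-p₀)/n) = √(0.27×0.73/472) = 0.020435
z-statistic: z = (p̂ - p₀)/SE = (0.22 - 0.27)/0.020435 = -2.4468
Critical value: z_0.025 = ±1.960
p-value = 0.0144
Decision: reject H₀ at α = 0.05

Answer: z = -2.4468, reject H₀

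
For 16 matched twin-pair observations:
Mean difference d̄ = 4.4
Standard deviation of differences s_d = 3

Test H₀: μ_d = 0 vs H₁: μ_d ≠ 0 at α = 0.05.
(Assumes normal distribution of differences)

df = n - 1 = 15
SE = s_d/√n = 3/√16 = 0.7500
t = d̄/SE = 4.4/0.7500 = 5.8667
Critical value: t_{0.025,15} = ±2.131
p-value < 0.0001
Decision: reject H₀

Answer: t = 5.8667, reject H₀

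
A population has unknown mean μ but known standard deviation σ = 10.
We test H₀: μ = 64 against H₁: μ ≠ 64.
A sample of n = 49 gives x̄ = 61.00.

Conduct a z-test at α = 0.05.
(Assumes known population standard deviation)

Standard error: SE = σ/√n = 10/√49 = 1.4286
z-statistic: z = (x̄ - μ₀)/SE = (61.00 - 64)/1.4286 = -2.1000
Critical value: ±1.960
p-value = 0.0357
Decision: reject H₀

Answer: z = -2.1000, reject H₀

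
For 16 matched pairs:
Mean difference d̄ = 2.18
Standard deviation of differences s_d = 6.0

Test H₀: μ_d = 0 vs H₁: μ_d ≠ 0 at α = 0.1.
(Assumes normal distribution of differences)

Answer: t = 1.4533, fail to reject H₀

Derivation:
df = n - 1 = 15
SE = s_d/√n = 6.0/√16 = 1.5000
t = d̄/SE = 2.18/1.5000 = 1.4533
Critical value: t_{0.05,15} = ±1.753
p-value ≈ 0.1667
Decision: fail to reject H₀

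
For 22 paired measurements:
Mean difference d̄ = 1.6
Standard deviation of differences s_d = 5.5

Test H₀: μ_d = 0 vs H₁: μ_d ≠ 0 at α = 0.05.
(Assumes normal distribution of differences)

Answer: t = 1.3645, fail to reject H₀

Derivation:
df = n - 1 = 21
SE = s_d/√n = 5.5/√22 = 1.1726
t = d̄/SE = 1.6/1.1726 = 1.3645
Critical value: t_{0.025,21} = ±2.080
p-value ≈ 0.1869
Decision: fail to reject H₀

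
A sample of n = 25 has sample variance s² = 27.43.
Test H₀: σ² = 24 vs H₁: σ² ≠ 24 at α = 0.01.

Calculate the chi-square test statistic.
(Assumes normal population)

Answer: χ² = 27.4300, fail to reject H₀

Derivation:
df = n - 1 = 24
χ² = (n-1)s²/σ₀² = 24×27.43/24 = 27.4300
Critical values: χ²_{0.995,24} = 9.886, χ²_{0.005,24} = 45.559
Rejection region: χ² < 9.886 or χ² > 45.559
Decision: fail to reject H₀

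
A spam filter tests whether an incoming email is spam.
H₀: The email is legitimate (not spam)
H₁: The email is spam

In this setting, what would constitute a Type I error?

A Type I error (probability α) occurs when we reject a true H₀.
A Type II error (probability β) occurs when we fail to reject a false H₀.

Answer: Marking a legitimate email as spam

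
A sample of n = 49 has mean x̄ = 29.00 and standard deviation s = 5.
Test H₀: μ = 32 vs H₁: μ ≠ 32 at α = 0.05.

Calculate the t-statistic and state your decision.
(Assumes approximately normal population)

df = n - 1 = 48
SE = s/√n = 5/√49 = 0.7143
t = (x̄ - μ₀)/SE = (29.00 - 32)/0.7143 = -4.1999
Critical value: t_{0.025,48} = ±2.011
p-value ≈ 0.0001
Decision: reject H₀

Answer: t = -4.1999, reject H₀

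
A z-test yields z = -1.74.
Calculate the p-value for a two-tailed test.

For z = -1.74:
p = 2×P(Z > |-1.74|) = 2×(1 - Φ(1.74)) = 0.0819

Answer: p-value ≈ 0.0819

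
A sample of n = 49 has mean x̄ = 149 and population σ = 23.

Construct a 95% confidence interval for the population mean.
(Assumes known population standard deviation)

Confidence level: 95%, α = 0.05
z_0.025 = 1.960
SE = σ/√n = 23/√49 = 3.2857
Margin of error = 1.960 × 3.2857 = 6.4400
CI: x̄ ± margin = 149 ± 6.4400
CI: (142.5600, 155.4400)

Answer: (142.5600, 155.4400)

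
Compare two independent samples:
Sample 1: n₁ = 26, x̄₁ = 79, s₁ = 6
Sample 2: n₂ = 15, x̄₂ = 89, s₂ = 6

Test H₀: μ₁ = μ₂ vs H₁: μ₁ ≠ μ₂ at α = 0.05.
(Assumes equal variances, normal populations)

Answer: t = -5.1403, reject H₀

Derivation:
Pooled variance: s²_p = [25×6² + 14×6²]/(39) = 36.0000
s_p = 6.0000
SE = s_p×√(1/n₁ + 1/n₂) = 6.0000×√(1/26 + 1/15) = 1.9454
t = (x̄₁ - x̄₂)/SE = (79 - 89)/1.9454 = -5.1403
df = 39, t-critical = ±2.023
Decision: reject H₀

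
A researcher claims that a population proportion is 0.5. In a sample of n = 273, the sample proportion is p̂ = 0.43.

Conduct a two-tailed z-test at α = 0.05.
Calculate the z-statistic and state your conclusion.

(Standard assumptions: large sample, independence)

H₀: p = 0.5, H₁: p ≠ 0.5
Standard error: SE = √(p₀(1-p₀)/n) = √(0.5×0.5/273) = 0.030261
z-statistic: z = (p̂ - p₀)/SE = (0.43 - 0.5)/0.030261 = -2.3132
Critical value: z_0.025 = ±1.960
p-value = 0.0207
Decision: reject H₀ at α = 0.05

Answer: z = -2.3132, reject H₀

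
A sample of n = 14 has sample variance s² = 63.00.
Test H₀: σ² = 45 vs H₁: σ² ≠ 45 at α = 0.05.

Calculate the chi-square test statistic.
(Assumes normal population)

Answer: χ² = 18.2000, fail to reject H₀

Derivation:
df = n - 1 = 13
χ² = (n-1)s²/σ₀² = 13×63.00/45 = 18.2000
Critical values: χ²_{0.975,13} = 5.009, χ²_{0.025,13} = 24.736
Rejection region: χ² < 5.009 or χ² > 24.736
Decision: fail to reject H₀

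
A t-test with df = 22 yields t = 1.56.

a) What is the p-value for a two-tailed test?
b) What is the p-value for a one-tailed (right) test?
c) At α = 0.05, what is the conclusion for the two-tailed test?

Using t-distribution with df = 22:
a) Two-tailed: p = 2×P(T > 1.56) = 0.1330
b) One-tailed: p = P(T > 1.56) = 0.0665
c) 0.1330 ≥ 0.05, fail to reject H₀

Answer: a) 0.1330, b) 0.0665, c) fail to reject H₀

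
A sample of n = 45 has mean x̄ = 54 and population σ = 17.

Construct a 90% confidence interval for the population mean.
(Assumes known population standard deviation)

Confidence level: 90%, α = 0.1
z_0.05 = 1.645
SE = σ/√n = 17/√45 = 2.5342
Margin of error = 1.645 × 2.5342 = 4.1688
CI: x̄ ± margin = 54 ± 4.1688
CI: (49.8312, 58.1688)

Answer: (49.8312, 58.1688)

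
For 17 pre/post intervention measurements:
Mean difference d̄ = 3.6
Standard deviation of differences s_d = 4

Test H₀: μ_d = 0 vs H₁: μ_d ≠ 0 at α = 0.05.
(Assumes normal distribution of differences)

df = n - 1 = 16
SE = s_d/√n = 4/√17 = 0.9701
t = d̄/SE = 3.6/0.9701 = 3.7110
Critical value: t_{0.025,16} = ±2.120
p-value ≈ 0.0019
Decision: reject H₀

Answer: t = 3.7110, reject H₀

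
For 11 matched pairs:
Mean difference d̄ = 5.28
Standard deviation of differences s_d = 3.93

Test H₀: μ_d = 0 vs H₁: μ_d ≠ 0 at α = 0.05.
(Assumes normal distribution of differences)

df = n - 1 = 10
SE = s_d/√n = 3.93/√11 = 1.1849
t = d̄/SE = 5.28/1.1849 = 4.4561
Critical value: t_{0.025,10} = ±2.228
p-value ≈ 0.0012
Decision: reject H₀

Answer: t = 4.4561, reject H₀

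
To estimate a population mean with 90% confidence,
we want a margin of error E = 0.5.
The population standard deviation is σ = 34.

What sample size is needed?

z_0.05 = 1.645
n = (z×σ/E)² = (1.645×34/0.5)²
n = 12512.6596
Round up: n = 12513

Answer: n = 12513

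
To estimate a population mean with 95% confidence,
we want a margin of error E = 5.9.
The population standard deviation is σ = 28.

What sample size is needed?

z_0.025 = 1.960
n = (z×σ/E)² = (1.960×28/5.9)²
n = 86.5215
Round up: n = 87

Answer: n = 87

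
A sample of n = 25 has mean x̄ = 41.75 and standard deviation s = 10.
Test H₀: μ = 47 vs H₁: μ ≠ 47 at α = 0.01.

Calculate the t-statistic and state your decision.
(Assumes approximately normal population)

Answer: t = -2.6250, fail to reject H₀

Derivation:
df = n - 1 = 24
SE = s/√n = 10/√25 = 2.0000
t = (x̄ - μ₀)/SE = (41.75 - 47)/2.0000 = -2.6250
Critical value: t_{0.005,24} = ±2.797
p-value ≈ 0.0148
Decision: fail to reject H₀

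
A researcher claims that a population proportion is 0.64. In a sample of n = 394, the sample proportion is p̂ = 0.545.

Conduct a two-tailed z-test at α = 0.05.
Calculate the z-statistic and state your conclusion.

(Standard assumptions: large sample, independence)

H₀: p = 0.64, H₁: p ≠ 0.64
Standard error: SE = √(p₀(1-p₀)/n) = √(0.64×0.36/394) = 0.024182
z-statistic: z = (p̂ - p₀)/SE = (0.545 - 0.64)/0.024182 = -3.9285
Critical value: z_0.025 = ±1.960
p-value = 0.0001
Decision: reject H₀ at α = 0.05

Answer: z = -3.9285, reject H₀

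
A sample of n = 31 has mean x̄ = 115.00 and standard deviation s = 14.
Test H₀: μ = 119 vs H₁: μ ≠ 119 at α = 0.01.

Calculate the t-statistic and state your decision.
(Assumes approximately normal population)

df = n - 1 = 30
SE = s/√n = 14/√31 = 2.5145
t = (x̄ - μ₀)/SE = (115.00 - 119)/2.5145 = -1.5908
Critical value: t_{0.005,30} = ±2.750
p-value ≈ 0.1221
Decision: fail to reject H₀

Answer: t = -1.5908, fail to reject H₀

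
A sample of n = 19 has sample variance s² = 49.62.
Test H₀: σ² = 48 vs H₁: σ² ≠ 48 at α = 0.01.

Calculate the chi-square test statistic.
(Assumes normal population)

df = n - 1 = 18
χ² = (n-1)s²/σ₀² = 18×49.62/48 = 18.6075
Critical values: χ²_{0.995,18} = 6.265, χ²_{0.005,18} = 37.156
Rejection region: χ² < 6.265 or χ² > 37.156
Decision: fail to reject H₀

Answer: χ² = 18.6075, fail to reject H₀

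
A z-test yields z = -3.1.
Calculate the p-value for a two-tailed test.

Answer: p-value ≈ 0.0019

Derivation:
For z = -3.1:
p = 2×P(Z > |-3.1|) = 2×(1 - Φ(3.1)) = 0.0019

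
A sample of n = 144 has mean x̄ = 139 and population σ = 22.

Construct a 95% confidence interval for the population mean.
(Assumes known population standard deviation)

Confidence level: 95%, α = 0.05
z_0.025 = 1.960
SE = σ/√n = 22/√144 = 1.8333
Margin of error = 1.960 × 1.8333 = 3.5933
CI: x̄ ± margin = 139 ± 3.5933
CI: (135.4067, 142.5933)

Answer: (135.4067, 142.5933)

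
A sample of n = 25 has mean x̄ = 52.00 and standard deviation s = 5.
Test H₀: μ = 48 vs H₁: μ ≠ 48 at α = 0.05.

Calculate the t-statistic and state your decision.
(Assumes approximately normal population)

df = n - 1 = 24
SE = s/√n = 5/√25 = 1.0000
t = (x̄ - μ₀)/SE = (52.00 - 48)/1.0000 = 4.0000
Critical value: t_{0.025,24} = ±2.064
p-value ≈ 0.0005
Decision: reject H₀

Answer: t = 4.0000, reject H₀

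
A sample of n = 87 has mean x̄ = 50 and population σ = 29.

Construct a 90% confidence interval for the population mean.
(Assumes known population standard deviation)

Answer: (44.8855, 55.1145)

Derivation:
Confidence level: 90%, α = 0.1
z_0.05 = 1.645
SE = σ/√n = 29/√87 = 3.1091
Margin of error = 1.645 × 3.1091 = 5.1145
CI: x̄ ± margin = 50 ± 5.1145
CI: (44.8855, 55.1145)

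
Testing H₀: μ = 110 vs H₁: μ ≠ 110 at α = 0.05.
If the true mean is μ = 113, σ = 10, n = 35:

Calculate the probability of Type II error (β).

SE = σ/√n = 10/√35 = 1.6903
Critical values: μ₀ ± z_0.025×SE = 110 ± 1.960×1.6903
Acceptance region: (106.6870, 113.3130)
Under H₁ (μ = 113): z_high = (113.3130 - 113)/1.6903 = 0.1852, z_low = (106.6870 - 113)/1.6903 = -3.7348
β = P(not reject | H₁) = Φ(0.1852) - Φ(-3.7348) ≈ 0.5734

Answer: β ≈ 0.5734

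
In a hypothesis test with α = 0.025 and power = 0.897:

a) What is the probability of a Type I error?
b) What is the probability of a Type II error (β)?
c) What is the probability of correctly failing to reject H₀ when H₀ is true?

a) Type I error probability = α = 0.025
b) Power = P(reject H₀ | H₁ true) = 1 - β = 0.897, so Type II error probability = β = 1 - Power = 0.103
c) P(fail to reject H₀ | H₀ true) = 1 - α = 0.975

Answer: a) 0.025, b) 0.103, c) 0.975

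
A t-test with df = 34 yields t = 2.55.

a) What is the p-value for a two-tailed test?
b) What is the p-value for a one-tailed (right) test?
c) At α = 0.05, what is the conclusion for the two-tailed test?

Using t-distribution with df = 34:
a) Two-tailed: p = 2×P(T > 2.55) = 0.0154
b) One-tailed: p = P(T > 2.55) = 0.0077
c) 0.0154 < 0.05, reject H₀

Answer: a) 0.0154, b) 0.0077, c) reject H₀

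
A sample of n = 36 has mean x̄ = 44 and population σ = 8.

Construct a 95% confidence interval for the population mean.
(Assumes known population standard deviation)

Answer: (41.3867, 46.6133)

Derivation:
Confidence level: 95%, α = 0.05
z_0.025 = 1.960
SE = σ/√n = 8/√36 = 1.3333
Margin of error = 1.960 × 1.3333 = 2.6133
CI: x̄ ± margin = 44 ± 2.6133
CI: (41.3867, 46.6133)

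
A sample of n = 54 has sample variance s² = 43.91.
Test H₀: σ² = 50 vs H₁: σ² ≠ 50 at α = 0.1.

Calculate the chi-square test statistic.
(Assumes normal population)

df = n - 1 = 53
χ² = (n-1)s²/σ₀² = 53×43.91/50 = 46.5446
Critical values: χ²_{0.95,53} = 37.276, χ²_{0.05,53} = 70.993
Rejection region: χ² < 37.276 or χ² > 70.993
Decision: fail to reject H₀

Answer: χ² = 46.5446, fail to reject H₀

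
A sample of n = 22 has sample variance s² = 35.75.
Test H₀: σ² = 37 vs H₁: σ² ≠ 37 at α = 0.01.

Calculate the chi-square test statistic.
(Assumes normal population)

Answer: χ² = 20.2905, fail to reject H₀

Derivation:
df = n - 1 = 21
χ² = (n-1)s²/σ₀² = 21×35.75/37 = 20.2905
Critical values: χ²_{0.995,21} = 8.034, χ²_{0.005,21} = 41.401
Rejection region: χ² < 8.034 or χ² > 41.401
Decision: fail to reject H₀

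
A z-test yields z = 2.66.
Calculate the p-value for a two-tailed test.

For z = 2.66:
p = 2×P(Z > |2.66|) = 2×(1 - Φ(2.66)) = 0.0078

Answer: p-value ≈ 0.0078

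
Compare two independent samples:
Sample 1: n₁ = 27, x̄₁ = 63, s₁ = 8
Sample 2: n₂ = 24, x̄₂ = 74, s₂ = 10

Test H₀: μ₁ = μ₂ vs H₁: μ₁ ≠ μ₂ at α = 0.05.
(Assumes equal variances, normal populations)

Answer: t = -4.3594, reject H₀

Derivation:
Pooled variance: s²_p = [26×8² + 23×10²]/(49) = 80.8980
s_p = 8.9943
SE = s_p×√(1/n₁ + 1/n₂) = 8.9943×√(1/27 + 1/24) = 2.5233
t = (x̄₁ - x̄₂)/SE = (63 - 74)/2.5233 = -4.3594
df = 49, t-critical = ±2.010
Decision: reject H₀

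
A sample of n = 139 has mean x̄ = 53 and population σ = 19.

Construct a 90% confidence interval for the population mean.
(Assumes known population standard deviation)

Answer: (50.3489, 55.6511)

Derivation:
Confidence level: 90%, α = 0.1
z_0.05 = 1.645
SE = σ/√n = 19/√139 = 1.6116
Margin of error = 1.645 × 1.6116 = 2.6511
CI: x̄ ± margin = 53 ± 2.6511
CI: (50.3489, 55.6511)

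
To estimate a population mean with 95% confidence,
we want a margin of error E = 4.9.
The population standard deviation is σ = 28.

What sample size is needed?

z_0.025 = 1.960
n = (z×σ/E)² = (1.960×28/4.9)²
n = 125.4400
Round up: n = 126

Answer: n = 126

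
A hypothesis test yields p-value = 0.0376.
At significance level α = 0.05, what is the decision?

Compare p-value to α:
0.0376 < 0.05
Decision: reject H₀

Answer: reject H₀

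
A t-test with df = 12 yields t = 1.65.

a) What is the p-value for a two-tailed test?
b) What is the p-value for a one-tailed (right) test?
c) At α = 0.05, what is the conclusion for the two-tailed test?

Using t-distribution with df = 12:
a) Two-tailed: p = 2×P(T > 1.65) = 0.1249
b) One-tailed: p = P(T > 1.65) = 0.0624
c) 0.1249 ≥ 0.05, fail to reject H₀

Answer: a) 0.1249, b) 0.0624, c) fail to reject H₀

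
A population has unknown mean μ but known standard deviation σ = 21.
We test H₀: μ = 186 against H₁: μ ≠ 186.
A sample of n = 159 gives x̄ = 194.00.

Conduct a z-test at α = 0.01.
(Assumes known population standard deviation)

Standard error: SE = σ/√n = 21/√159 = 1.6654
z-statistic: z = (x̄ - μ₀)/SE = (194.00 - 186)/1.6654 = 4.8037
Critical value: ±2.576
p-value < 0.0001
Decision: reject H₀

Answer: z = 4.8037, reject H₀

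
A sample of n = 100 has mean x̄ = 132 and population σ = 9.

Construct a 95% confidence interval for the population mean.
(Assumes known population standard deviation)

Answer: (130.2360, 133.7640)

Derivation:
Confidence level: 95%, α = 0.05
z_0.025 = 1.960
SE = σ/√n = 9/√100 = 0.9000
Margin of error = 1.960 × 0.9000 = 1.7640
CI: x̄ ± margin = 132 ± 1.7640
CI: (130.2360, 133.7640)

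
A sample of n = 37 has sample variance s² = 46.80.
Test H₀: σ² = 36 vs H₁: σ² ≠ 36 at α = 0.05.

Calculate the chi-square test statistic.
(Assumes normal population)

Answer: χ² = 46.8000, fail to reject H₀

Derivation:
df = n - 1 = 36
χ² = (n-1)s²/σ₀² = 36×46.80/36 = 46.8000
Critical values: χ²_{0.975,36} = 21.336, χ²_{0.025,36} = 54.437
Rejection region: χ² < 21.336 or χ² > 54.437
Decision: fail to reject H₀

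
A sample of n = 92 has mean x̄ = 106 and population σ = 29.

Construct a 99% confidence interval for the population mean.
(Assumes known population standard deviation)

Answer: (98.2115, 113.7885)

Derivation:
Confidence level: 99%, α = 0.01
z_0.005 = 2.576
SE = σ/√n = 29/√92 = 3.0235
Margin of error = 2.576 × 3.0235 = 7.7885
CI: x̄ ± margin = 106 ± 7.7885
CI: (98.2115, 113.7885)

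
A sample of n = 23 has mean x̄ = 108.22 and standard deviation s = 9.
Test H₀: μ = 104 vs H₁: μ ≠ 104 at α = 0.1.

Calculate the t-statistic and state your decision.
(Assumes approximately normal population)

Answer: t = 2.2487, reject H₀

Derivation:
df = n - 1 = 22
SE = s/√n = 9/√23 = 1.8766
t = (x̄ - μ₀)/SE = (108.22 - 104)/1.8766 = 2.2487
Critical value: t_{0.05,22} = ±1.717
p-value ≈ 0.0349
Decision: reject H₀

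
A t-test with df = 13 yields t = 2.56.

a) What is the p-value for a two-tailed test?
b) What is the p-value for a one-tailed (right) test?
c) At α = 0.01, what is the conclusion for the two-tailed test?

Using t-distribution with df = 13:
a) Two-tailed: p = 2×P(T > 2.56) = 0.0237
b) One-tailed: p = P(T > 2.56) = 0.0119
c) 0.0237 ≥ 0.01, fail to reject H₀

Answer: a) 0.0237, b) 0.0119, c) fail to reject H₀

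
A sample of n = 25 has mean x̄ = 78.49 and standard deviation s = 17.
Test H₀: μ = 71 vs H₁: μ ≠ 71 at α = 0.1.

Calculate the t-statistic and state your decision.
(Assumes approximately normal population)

Answer: t = 2.2029, reject H₀

Derivation:
df = n - 1 = 24
SE = s/√n = 17/√25 = 3.4000
t = (x̄ - μ₀)/SE = (78.49 - 71)/3.4000 = 2.2029
Critical value: t_{0.05,24} = ±1.711
p-value ≈ 0.0374
Decision: reject H₀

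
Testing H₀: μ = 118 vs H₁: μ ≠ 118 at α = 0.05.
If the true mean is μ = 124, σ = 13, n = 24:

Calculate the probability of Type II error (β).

Answer: β ≈ 0.3817

Derivation:
SE = σ/√n = 13/√24 = 2.6536
Critical values: μ₀ ± z_0.025×SE = 118 ± 1.960×2.6536
Acceptance region: (112.7989, 123.2011)
Under H₁ (μ = 124): z_high = (123.2011 - 124)/2.6536 = -0.3011, z_low = (112.7989 - 124)/2.6536 = -4.2211
β = P(not reject | H₁) = Φ(-0.3011) - Φ(-4.2211) ≈ 0.3817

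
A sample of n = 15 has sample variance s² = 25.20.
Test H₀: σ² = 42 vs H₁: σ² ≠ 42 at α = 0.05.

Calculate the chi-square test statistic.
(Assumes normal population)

df = n - 1 = 14
χ² = (n-1)s²/σ₀² = 14×25.20/42 = 8.4000
Critical values: χ²_{0.975,14} = 5.629, χ²_{0.025,14} = 26.119
Rejection region: χ² < 5.629 or χ² > 26.119
Decision: fail to reject H₀

Answer: χ² = 8.4000, fail to reject H₀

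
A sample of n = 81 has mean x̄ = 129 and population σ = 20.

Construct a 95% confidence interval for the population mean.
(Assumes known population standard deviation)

Answer: (124.6445, 133.3555)

Derivation:
Confidence level: 95%, α = 0.05
z_0.025 = 1.960
SE = σ/√n = 20/√81 = 2.2222
Margin of error = 1.960 × 2.2222 = 4.3555
CI: x̄ ± margin = 129 ± 4.3555
CI: (124.6445, 133.3555)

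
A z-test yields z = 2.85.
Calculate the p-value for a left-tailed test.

Answer: p-value ≈ 0.9978

Derivation:
For z = 2.85:
p = P(Z < 2.85) = Φ(2.85) = 0.9978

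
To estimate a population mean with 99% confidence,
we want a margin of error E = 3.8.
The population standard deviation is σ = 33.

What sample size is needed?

z_0.005 = 2.576
n = (z×σ/E)² = (2.576×33/3.8)²
n = 500.4404
Round up: n = 501

Answer: n = 501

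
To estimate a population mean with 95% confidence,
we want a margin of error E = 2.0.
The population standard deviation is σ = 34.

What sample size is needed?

z_0.025 = 1.960
n = (z×σ/E)² = (1.960×34/2.0)²
n = 1110.2224
Round up: n = 1111

Answer: n = 1111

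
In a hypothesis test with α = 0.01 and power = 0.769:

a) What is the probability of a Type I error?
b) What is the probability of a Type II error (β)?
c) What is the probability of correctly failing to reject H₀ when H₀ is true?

a) Type I error probability = α = 0.01
b) Power = P(reject H₀ | H₁ true) = 1 - β = 0.769, so Type II error probability = β = 1 - Power = 0.231
c) P(fail to reject H₀ | H₀ true) = 1 - α = 0.99

Answer: a) 0.01, b) 0.231, c) 0.99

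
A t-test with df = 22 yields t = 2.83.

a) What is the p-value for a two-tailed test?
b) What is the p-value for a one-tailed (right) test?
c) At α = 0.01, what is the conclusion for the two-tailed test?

Using t-distribution with df = 22:
a) Two-tailed: p = 2×P(T > 2.83) = 0.0097
b) One-tailed: p = P(T > 2.83) = 0.0049
c) 0.0097 < 0.01, reject H₀

Answer: a) 0.0097, b) 0.0049, c) reject H₀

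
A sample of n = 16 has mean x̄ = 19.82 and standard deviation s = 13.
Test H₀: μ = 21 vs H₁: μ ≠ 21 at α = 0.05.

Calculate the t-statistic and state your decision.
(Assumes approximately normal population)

Answer: t = -0.3631, fail to reject H₀

Derivation:
df = n - 1 = 15
SE = s/√n = 13/√16 = 3.2500
t = (x̄ - μ₀)/SE = (19.82 - 21)/3.2500 = -0.3631
Critical value: t_{0.025,15} = ±2.131
p-value ≈ 0.7216
Decision: fail to reject H₀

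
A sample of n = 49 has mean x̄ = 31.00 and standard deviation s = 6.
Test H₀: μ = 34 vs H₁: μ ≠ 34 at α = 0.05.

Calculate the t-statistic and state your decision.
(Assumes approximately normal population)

Answer: t = -3.5002, reject H₀

Derivation:
df = n - 1 = 48
SE = s/√n = 6/√49 = 0.8571
t = (x̄ - μ₀)/SE = (31.00 - 34)/0.8571 = -3.5002
Critical value: t_{0.025,48} = ±2.011
p-value ≈ 0.0010
Decision: reject H₀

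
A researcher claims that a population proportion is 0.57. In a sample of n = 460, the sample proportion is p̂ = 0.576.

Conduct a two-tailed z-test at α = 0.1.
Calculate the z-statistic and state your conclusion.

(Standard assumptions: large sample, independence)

H₀: p = 0.57, H₁: p ≠ 0.57
Standard error: SE = √(p₀(1-p₀)/n) = √(0.57×0.43/460) = 0.023083
z-statistic: z = (p̂ - p₀)/SE = (0.576 - 0.57)/0.023083 = 0.2599
Critical value: z_0.05 = ±1.645
p-value = 0.7949
Decision: fail to reject H₀ at α = 0.1

Answer: z = 0.2599, fail to reject H₀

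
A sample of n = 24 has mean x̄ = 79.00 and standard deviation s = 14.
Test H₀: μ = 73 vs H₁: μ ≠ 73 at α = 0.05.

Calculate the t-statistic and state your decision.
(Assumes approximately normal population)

Answer: t = 2.0996, reject H₀

Derivation:
df = n - 1 = 23
SE = s/√n = 14/√24 = 2.8577
t = (x̄ - μ₀)/SE = (79.00 - 73)/2.8577 = 2.0996
Critical value: t_{0.025,23} = ±2.069
p-value ≈ 0.0469
Decision: reject H₀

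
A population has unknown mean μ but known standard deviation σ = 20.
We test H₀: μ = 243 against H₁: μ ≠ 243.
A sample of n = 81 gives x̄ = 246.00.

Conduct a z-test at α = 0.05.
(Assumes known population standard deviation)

Answer: z = 1.3500, fail to reject H₀

Derivation:
Standard error: SE = σ/√n = 20/√81 = 2.2222
z-statistic: z = (x̄ - μ₀)/SE = (246.00 - 243)/2.2222 = 1.3500
Critical value: ±1.960
p-value = 0.1770
Decision: fail to reject H₀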